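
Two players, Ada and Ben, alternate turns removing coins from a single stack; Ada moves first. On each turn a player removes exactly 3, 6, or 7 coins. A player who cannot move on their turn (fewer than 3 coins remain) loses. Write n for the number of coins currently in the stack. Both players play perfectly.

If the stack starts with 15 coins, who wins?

Classify positions by backward induction: terminal positions (no move available) are L. From any other position, the mover wins iff some move reaches an L.
n=0: no move → L
n=1: no move → L
n=2: no move → L
n=3: W (go to 0, an L position)
n=4: W (go to 1, an L position)
n=5: W (go to 2, an L position)
n=6: W (go to 0, an L position)
n=7: W (go to 1, an L position)
n=8: W (go to 2, an L position)
n=9: W (go to 2, an L position)
n=10: L (options 7(W), 4(W), 3(W) are all W)
n=11: L (options 8(W), 5(W), 4(W) are all W)
n=12: L (options 9(W), 6(W), 5(W) are all W)
n=13: W (go to 10, an L position)
n=14: W (go to 11, an L position)
n=15: W (go to 12, an L position)
The starting position 15 is W: Ada should remove 3, leaving 12, handing over an L position.

Ada wins.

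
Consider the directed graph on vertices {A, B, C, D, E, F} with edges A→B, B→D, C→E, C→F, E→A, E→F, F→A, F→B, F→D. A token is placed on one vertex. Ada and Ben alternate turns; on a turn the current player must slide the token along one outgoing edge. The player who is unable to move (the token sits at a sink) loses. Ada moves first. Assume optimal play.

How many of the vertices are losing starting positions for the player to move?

3

Compute win/loss labels from the base case upward. A position with no move is L. Any other position is W if it can reach an L in one move, else L.
Every edge goes from a vertex to one that appears earlier in the order D, B, A, F, E, C, so processing vertices in that order labels each vertex after all of its successors.
D: no outgoing edge → L
B: can move to D, which is L ⇒ W
A: the only move is to B(W), a W ⇒ L
F: can move to A, which is L ⇒ W
E: can move to A, which is L ⇒ W
C: moves to E(W), F(W); every one is W ⇒ L
The L vertices are A, C, D; that is 3 in all.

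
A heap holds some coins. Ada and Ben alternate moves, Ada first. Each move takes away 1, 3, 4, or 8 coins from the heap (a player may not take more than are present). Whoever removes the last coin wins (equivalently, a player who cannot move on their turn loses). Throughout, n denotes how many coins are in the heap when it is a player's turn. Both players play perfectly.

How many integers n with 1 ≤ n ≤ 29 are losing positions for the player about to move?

8

Label each position W (a win for the player to move) or L (a loss). A position with no legal move is L; any other position is W exactly when some move reaches an L, and L when every move reaches a W.
n=0: no move → L
n=1: W (go to 0, an L position)
n=2: L (sole option 1(W) is W)
n=3: W (go to 2, an L position)
n=4: W (go to 0, an L position)
n=5: W (go to 2, an L position)
n=6: W (go to 2, an L position)
n=7: L (options 6(W), 4(W), 3(W) are all W)
n=8: W (go to 7, an L position)
n=9: L (options 8(W), 6(W), 5(W), 1(W) are all W)
n=10: W (go to 9, an L position)
n=11: W (go to 7, an L position)
n=12: W (go to 9, an L position)
n=13: W (go to 9, an L position)
n=14: L (options 13(W), 11(W), 10(W), 6(W) are all W)
n=15: W (go to 14, an L position)
n=16: L (options 15(W), 13(W), 12(W), 8(W) are all W)
n=17: W (go to 16, an L position)
n=18: W (go to 14, an L position)
n=19: W (go to 16, an L position)
n=20: W (go to 16, an L position)
n=21: L (options 20(W), 18(W), 17(W), 13(W) are all W)
n=22: W (go to 21, an L position)
n=23: L (options 22(W), 20(W), 19(W), 15(W) are all W)
n=24: W (go to 23, an L position)
n=25: W (go to 21, an L position)
n=26: W (go to 23, an L position)
n=27: W (go to 23, an L position)
n=28: L (options 27(W), 25(W), 24(W), 20(W) are all W)
n=29: W (go to 28, an L position)
L entries with 1 ≤ n ≤ 29 (n=0 is outside the asked range and is not counted): n = 2, 7, 9, 14, 16, 21, 23, 28; that makes 8.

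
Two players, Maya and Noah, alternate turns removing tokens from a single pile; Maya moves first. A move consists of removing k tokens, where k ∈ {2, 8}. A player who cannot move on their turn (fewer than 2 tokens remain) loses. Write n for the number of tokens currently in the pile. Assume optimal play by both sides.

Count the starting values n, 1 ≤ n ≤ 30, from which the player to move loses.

Positions with no move are L. A position that does have a move is losing for the player to move precisely when every available move leads to a winning position for the opponent. Fill in the labels:
n=0: no move → L
n=1: no move → L
n=2: W (go to 0, an L position)
n=3: W (go to 1, an L position)
n=4: L (sole option 2(W) is W)
n=5: L (sole option 3(W) is W)
n=6: W (go to 4, an L position)
n=7: W (go to 5, an L position)
n=8: W (go to 0, an L position)
n=9: W (go to 1, an L position)
n=10: L (options 8(W), 2(W) are all W)
n=11: L (options 9(W), 3(W) are all W)
n=12: W (go to 10, an L position)
n=13: W (go to 11, an L position)
n=14: L (options 12(W), 6(W) are all W)
n=15: L (options 13(W), 7(W) are all W)
n=16: W (go to 14, an L position)
n=17: W (go to 15, an L position)
n=18: W (go to 10, an L position)
n=19: W (go to 11, an L position)
n=20: L (options 18(W), 12(W) are all W)
n=21: L (options 19(W), 13(W) are all W)
n=22: W (go to 20, an L position)
n=23: W (go to 21, an L position)
n=24: L (options 22(W), 16(W) are all W)
n=25: L (options 23(W), 17(W) are all W)
n=26: W (go to 24, an L position)
n=27: W (go to 25, an L position)
n=28: W (go to 20, an L position)
n=29: W (go to 21, an L position)
n=30: L (options 28(W), 22(W) are all W)
L entries with 1 ≤ n ≤ 30 (n=0 is outside the asked range and is not counted): n = 1, 4, 5, 10, 11, 14, 15, 20, 21, 24, 25, 30; that makes 12.

12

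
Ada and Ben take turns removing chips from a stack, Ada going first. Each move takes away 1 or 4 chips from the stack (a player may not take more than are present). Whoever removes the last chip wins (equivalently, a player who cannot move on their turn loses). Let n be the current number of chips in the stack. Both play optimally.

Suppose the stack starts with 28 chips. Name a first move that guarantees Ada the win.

Remove 1, leaving 27.

Label each position W (a win for the player to move) or L (a loss). A position with no legal move is L; any other position is W exactly when some move reaches an L, and L when every move reaches a W.
n=0: no move → L
n=1: can move to 0, which is L ⇒ W
n=2: the only move is to 1(W), a W ⇒ L
n=3: can move to 2, which is L ⇒ W
n=4: can move to 0, which is L ⇒ W
n=5: moves to 4(W), 1(W); every one is W ⇒ L
n=6: can move to 5, which is L ⇒ W
n=7: moves to 6(W), 3(W); every one is W ⇒ L
n=8: can move to 7, which is L ⇒ W
n=9: can move to 5, which is L ⇒ W
n=10: moves to 9(W), 6(W); every one is W ⇒ L
n=11: can move to 10, which is L ⇒ W
n=12: moves to 11(W), 8(W); every one is W ⇒ L
n=13: can move to 12, which is L ⇒ W
n=14: can move to 10, which is L ⇒ W
n=15: moves to 14(W), 11(W); every one is W ⇒ L
n=16: can move to 15, which is L ⇒ W
n=17: moves to 16(W), 13(W); every one is W ⇒ L
n=18: can move to 17, which is L ⇒ W
n=19: can move to 15, which is L ⇒ W
n=20: moves to 19(W), 16(W); every one is W ⇒ L
n=21: can move to 20, which is L ⇒ W
n=22: moves to 21(W), 18(W); every one is W ⇒ L
n=23: can move to 22, which is L ⇒ W
n=24: can move to 20, which is L ⇒ W
n=25: moves to 24(W), 21(W); every one is W ⇒ L
n=26: can move to 25, which is L ⇒ W
n=27: moves to 26(W), 23(W); every one is W ⇒ L
n=28: can move to 27, which is L ⇒ W
From 28, the L positions reachable in one move are: 27.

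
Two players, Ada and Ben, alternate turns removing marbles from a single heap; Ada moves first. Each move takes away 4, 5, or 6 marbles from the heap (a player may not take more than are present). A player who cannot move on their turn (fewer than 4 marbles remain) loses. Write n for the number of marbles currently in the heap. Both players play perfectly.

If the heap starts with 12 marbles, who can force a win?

Build the W/L table. Terminal = L. A non-terminal position is W if it has a move to some L; otherwise it is L.
n=0: no move → L
n=1: no move → L
n=2: no move → L
n=3: no move → L
n=4: W (go to 0, an L position)
n=5: W (go to 1, an L position)
n=6: W (go to 2, an L position)
n=7: W (go to 3, an L position)
n=8: W (go to 3, an L position)
n=9: W (go to 3, an L position)
n=10: L (options 6(W), 5(W), 4(W) are all W)
n=11: L (options 7(W), 6(W), 5(W) are all W)
n=12: L (options 8(W), 7(W), 6(W) are all W)
Every move from 12 reaches a W position, so the mover loses.

Ben wins.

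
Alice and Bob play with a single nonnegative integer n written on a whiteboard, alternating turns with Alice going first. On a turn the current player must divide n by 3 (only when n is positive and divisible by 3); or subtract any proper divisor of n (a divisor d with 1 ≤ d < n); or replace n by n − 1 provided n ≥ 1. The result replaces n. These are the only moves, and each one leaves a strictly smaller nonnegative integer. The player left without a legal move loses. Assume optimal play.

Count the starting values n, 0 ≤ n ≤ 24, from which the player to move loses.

10

Classify positions by backward induction: terminal positions (no move available) are L. From any other position, the mover wins iff some move reaches an L.
n=0: no move → L
n=1: reaches L-position 0 → W
n=2: only reaches 1(W), which is W → L
n=3: reaches L-position 2 → W
n=4: reaches L-position 2 → W
n=5: only reaches 4(W), which is W → L
n=6: reaches L-position 2 → W
n=7: only reaches 6(W), which is W → L
n=8: reaches L-position 7 → W
n=9: only reaches 3(W), 6(W), 8(W), all W → L
n=10: reaches L-position 5 → W
n=11: only reaches 10(W), which is W → L
n=12: reaches L-position 9 → W
n=13: only reaches 12(W), which is W → L
n=14: reaches L-position 7 → W
n=15: reaches L-position 5 → W
n=16: only reaches 8(W), 12(W), 14(W), 15(W), all W → L
n=17: reaches L-position 16 → W
n=18: reaches L-position 9 → W
n=19: only reaches 18(W), which is W → L
n=20: reaches L-position 16 → W
n=21: reaches L-position 7 → W
n=22: reaches L-position 11 → W
n=23: only reaches 22(W), which is W → L
n=24: reaches L-position 16 → W
L entries with 0 ≤ n ≤ 24: n = 0, 2, 5, 7, 9, 11, 13, 16, 19, 23; that makes 10.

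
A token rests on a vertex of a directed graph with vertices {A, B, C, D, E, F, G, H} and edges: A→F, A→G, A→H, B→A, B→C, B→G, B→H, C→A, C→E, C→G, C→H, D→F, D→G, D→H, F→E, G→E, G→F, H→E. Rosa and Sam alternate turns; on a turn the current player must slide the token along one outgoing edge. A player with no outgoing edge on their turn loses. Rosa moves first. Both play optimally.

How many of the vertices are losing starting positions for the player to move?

3

Build the W/L table. Terminal = L. A non-terminal position is W if it has a move to some L; otherwise it is L.
Every edge goes from a vertex to one that appears earlier in the order E, F, G, H, D, A, C, B, so processing vertices in that order labels each vertex after all of its successors.
E: no outgoing edge → L
F: W (go to E, an L position)
G: W (go to E, an L position)
H: W (go to E, an L position)
D: L (options H(W), G(W), F(W) are all W)
A: L (options H(W), G(W), F(W) are all W)
C: W (go to A, an L position)
B: W (go to A, an L position)
The L vertices are A, D, E; that is 3 in all.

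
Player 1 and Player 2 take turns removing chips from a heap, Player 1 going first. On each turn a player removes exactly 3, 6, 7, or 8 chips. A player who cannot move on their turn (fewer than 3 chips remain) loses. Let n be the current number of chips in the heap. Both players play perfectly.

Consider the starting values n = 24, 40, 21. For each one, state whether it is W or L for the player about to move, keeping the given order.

24: L, 40: W, 21: W

Label each position W (a win for the player to move) or L (a loss). A position with no legal move is L; any other position is W exactly when some move reaches an L, and L when every move reaches a W.
n=0: no move → L
n=1: no move → L
n=2: no move → L
n=3: can move to 0, which is L ⇒ W
n=4: can move to 1, which is L ⇒ W
n=5: can move to 2, which is L ⇒ W
n=6: can move to 0, which is L ⇒ W
n=7: can move to 1, which is L ⇒ W
n=8: can move to 2, which is L ⇒ W
n=9: can move to 2, which is L ⇒ W
n=10: can move to 2, which is L ⇒ W
n=11: moves to 8(W), 5(W), 4(W), 3(W); every one is W ⇒ L
n=12: moves to 9(W), 6(W), 5(W), 4(W); every one is W ⇒ L
n=13: moves to 10(W), 7(W), 6(W), 5(W); every one is W ⇒ L
n=14: can move to 11, which is L ⇒ W
n=15: can move to 12, which is L ⇒ W
n=16: can move to 13, which is L ⇒ W
n=17: can move to 11, which is L ⇒ W
n=18: can move to 12, which is L ⇒ W
n=19: can move to 13, which is L ⇒ W
n=20: can move to 13, which is L ⇒ W
n=21: can move to 13, which is L ⇒ W
n=22: moves to 19(W), 16(W), 15(W), 14(W); every one is W ⇒ L
n=23: moves to 20(W), 17(W), 16(W), 15(W); every one is W ⇒ L
n=24: moves to 21(W), 18(W), 17(W), 16(W); every one is W ⇒ L
n=25: can move to 22, which is L ⇒ W
n=26: can move to 23, which is L ⇒ W
n=27: can move to 24, which is L ⇒ W
n=28: can move to 22, which is L ⇒ W
n=29: can move to 23, which is L ⇒ W
n=30: can move to 24, which is L ⇒ W
n=31: can move to 24, which is L ⇒ W
n=32: can move to 24, which is L ⇒ W
n=33: moves to 30(W), 27(W), 26(W), 25(W); every one is W ⇒ L
n=34: moves to 31(W), 28(W), 27(W), 26(W); every one is W ⇒ L
n=35: moves to 32(W), 29(W), 28(W), 27(W); every one is W ⇒ L
n=36: can move to 33, which is L ⇒ W
n=37: can move to 34, which is L ⇒ W
n=38: can move to 35, which is L ⇒ W
n=39: can move to 33, which is L ⇒ W
n=40: can move to 34, which is L ⇒ W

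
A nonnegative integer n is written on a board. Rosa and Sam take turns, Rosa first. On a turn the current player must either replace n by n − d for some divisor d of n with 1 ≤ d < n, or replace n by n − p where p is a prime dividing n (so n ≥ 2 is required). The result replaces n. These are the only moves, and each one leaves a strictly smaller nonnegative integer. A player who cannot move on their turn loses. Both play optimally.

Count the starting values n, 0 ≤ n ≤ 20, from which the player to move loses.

6

Label each position W (a win for the player to move) or L (a loss). A position with no legal move is L; any other position is W exactly when some move reaches an L, and L when every move reaches a W.
n=0: no move → L
n=1: no move → L
n=2: →0(L), so W
n=3: →0(L), so W
n=4: →2(W), 3(W) — all W, so L
n=5: →0(L), so W
n=6: →4(L), so W
n=7: →0(L), so W
n=8: →4(L), so W
n=9: →6(W), 8(W) — all W, so L
n=10: →9(L), so W
n=11: →0(L), so W
n=12: →9(L), so W
n=13: →0(L), so W
n=14: →7(W), 12(W), 13(W) — all W, so L
n=15: →14(L), so W
n=16: →14(L), so W
n=17: →0(L), so W
n=18: →9(L), so W
n=19: →0(L), so W
n=20: →10(W), 15(W), 16(W), 18(W), 19(W) — all W, so L
L entries with 0 ≤ n ≤ 20: n = 0, 1, 4, 9, 14, 20; that makes 6.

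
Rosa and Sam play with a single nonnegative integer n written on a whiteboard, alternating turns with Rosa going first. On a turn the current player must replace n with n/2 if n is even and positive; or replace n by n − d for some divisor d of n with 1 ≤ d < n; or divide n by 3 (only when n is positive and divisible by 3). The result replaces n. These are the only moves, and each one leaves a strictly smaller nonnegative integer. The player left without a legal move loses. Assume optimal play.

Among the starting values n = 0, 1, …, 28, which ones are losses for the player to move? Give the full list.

Label each position W (a win for the player to move) or L (a loss). A position with no legal move is L; any other position is W exactly when some move reaches an L, and L when every move reaches a W.
n=0: no move → L
n=1: no move → L
n=2: reaches L-position 1 → W
n=3: reaches L-position 1 → W
n=4: only reaches 2(W), 3(W), all W → L
n=5: reaches L-position 4 → W
n=6: reaches L-position 4 → W
n=7: only reaches 6(W), which is W → L
n=8: reaches L-position 4 → W
n=9: only reaches 3(W), 6(W), 8(W), all W → L
n=10: reaches L-position 9 → W
n=11: only reaches 10(W), which is W → L
n=12: reaches L-position 4 → W
n=13: only reaches 12(W), which is W → L
n=14: reaches L-position 7 → W
n=15: only reaches 5(W), 10(W), 12(W), 14(W), all W → L
n=16: reaches L-position 15 → W
n=17: only reaches 16(W), which is W → L
n=18: reaches L-position 9 → W
n=19: only reaches 18(W), which is W → L
n=20: reaches L-position 15 → W
n=21: reaches L-position 7 → W
n=22: reaches L-position 11 → W
n=23: only reaches 22(W), which is W → L
n=24: reaches L-position 23 → W
n=25: only reaches 20(W), 24(W), all W → L
n=26: reaches L-position 13 → W
n=27: reaches L-position 9 → W
n=28: only reaches 14(W), 21(W), 24(W), 26(W), 27(W), all W → L
Reading off the rows marked L gives the requested list; there are 13 such values of n.

0, 1, 4, 7, 9, 11, 13, 15, 17, 19, 23, 25, 28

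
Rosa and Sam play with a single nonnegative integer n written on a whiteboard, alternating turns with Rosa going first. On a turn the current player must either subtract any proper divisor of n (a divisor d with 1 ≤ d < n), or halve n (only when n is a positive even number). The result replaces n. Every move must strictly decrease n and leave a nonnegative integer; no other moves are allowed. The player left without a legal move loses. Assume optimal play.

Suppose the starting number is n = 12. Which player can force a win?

Use the standard recursion: the mover loses at a terminal position; elsewhere, the mover wins exactly when some move hands the opponent an L position.
n=0: no move → L
n=1: no move → L
n=2: can move to 1, which is L ⇒ W
n=3: the only move is to 2(W), a W ⇒ L
n=4: can move to 3, which is L ⇒ W
n=5: the only move is to 4(W), a W ⇒ L
n=6: can move to 3, which is L ⇒ W
n=7: the only move is to 6(W), a W ⇒ L
n=8: can move to 7, which is L ⇒ W
n=9: moves to 6(W), 8(W); every one is W ⇒ L
n=10: can move to 5, which is L ⇒ W
n=11: the only move is to 10(W), a W ⇒ L
n=12: can move to 9, which is L ⇒ W
From 12 Rosa can move to 9, reaching an L position.

Rosa wins.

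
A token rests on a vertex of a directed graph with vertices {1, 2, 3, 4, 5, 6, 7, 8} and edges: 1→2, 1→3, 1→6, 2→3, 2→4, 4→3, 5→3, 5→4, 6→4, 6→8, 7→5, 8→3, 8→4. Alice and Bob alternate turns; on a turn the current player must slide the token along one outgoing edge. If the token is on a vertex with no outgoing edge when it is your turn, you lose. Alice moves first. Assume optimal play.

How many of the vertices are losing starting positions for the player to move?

3

Classify positions by backward induction: terminal positions (no move available) are L. From any other position, the mover wins iff some move reaches an L.
Every edge goes from a vertex to one that appears earlier in the order 3, 4, 2, 8, 5, 7, 6, 1, so processing vertices in that order labels each vertex after all of its successors.
3: no outgoing edge → L
4: reaches L-position 3 → W
2: reaches L-position 3 → W
8: reaches L-position 3 → W
5: reaches L-position 3 → W
7: only reaches 5(W), which is W → L
6: only reaches 8(W), 4(W), all W → L
1: reaches L-position 6 → W
The L vertices are 3, 6, 7; that is 3 in all.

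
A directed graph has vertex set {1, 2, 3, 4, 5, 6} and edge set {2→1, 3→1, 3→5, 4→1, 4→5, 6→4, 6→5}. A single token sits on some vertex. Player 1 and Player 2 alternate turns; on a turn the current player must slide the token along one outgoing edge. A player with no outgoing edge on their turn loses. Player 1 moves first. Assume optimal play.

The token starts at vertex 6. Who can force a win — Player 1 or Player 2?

Build the W/L table. Terminal = L. A non-terminal position is W if it has a move to some L; otherwise it is L.
Every edge goes from a vertex to one that appears earlier in the order 1, 5, 3, 4, 6, 2, so processing vertices in that order labels each vertex after all of its successors.
1: no outgoing edge → L
5: no outgoing edge → L
3: reaches L-position 5 → W
4: reaches L-position 5 → W
6: reaches L-position 5 → W
2: reaches L-position 1 → W
The starting position 6 is W: Player 1 should move to 5, handing over an L position.

Player 1 wins.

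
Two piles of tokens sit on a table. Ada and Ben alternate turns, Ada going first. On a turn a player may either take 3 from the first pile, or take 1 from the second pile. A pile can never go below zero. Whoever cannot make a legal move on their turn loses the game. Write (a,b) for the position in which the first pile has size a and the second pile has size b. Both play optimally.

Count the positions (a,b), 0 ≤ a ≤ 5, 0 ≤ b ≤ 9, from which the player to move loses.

30

Work bottom-up. With no move the player to move loses. Otherwise the position is W if at least one move leads to an L position for the opponent, and L if every move leads to a W.
Every move lowers a or b (never raises either), so fill the grid row by row in increasing a, and left to right within a row: each cell's successors are then already labelled.
      b=0  b=1  b=2  b=3  b=4  b=5  b=6  b=7  b=8  b=9
a=0:    L    W    L    W    L    W    L    W    L    W
a=1:    L    W    L    W    L    W    L    W    L    W
a=2:    L    W    L    W    L    W    L    W    L    W
a=3:    W    L    W    L    W    L    W    L    W    L
a=4:    W    L    W    L    W    L    W    L    W    L
a=5:    W    L    W    L    W    L    W    L    W    L
Cells with no legal move (terminal, hence L): (0,0), (1,0), (2,0).
The remaining L cells, each justified by listing all of its moves:
(0,2): only reaches (0,1)(W), which is W → L
(0,4): only reaches (0,3)(W), which is W → L
(0,6): only reaches (0,5)(W), which is W → L
(0,8): only reaches (0,7)(W), which is W → L
(1,2): only reaches (1,1)(W), which is W → L
(1,4): only reaches (1,3)(W), which is W → L
(1,6): only reaches (1,5)(W), which is W → L
(1,8): only reaches (1,7)(W), which is W → L
(2,2): only reaches (2,1)(W), which is W → L
(2,4): only reaches (2,3)(W), which is W → L
(2,6): only reaches (2,5)(W), which is W → L
(2,8): only reaches (2,7)(W), which is W → L
(3,1): only reaches (0,1)(W), (3,0)(W), all W → L
(3,3): only reaches (0,3)(W), (3,2)(W), all W → L
(3,5): only reaches (0,5)(W), (3,4)(W), all W → L
(3,7): only reaches (0,7)(W), (3,6)(W), all W → L
(3,9): only reaches (0,9)(W), (3,8)(W), all W → L
(4,1): only reaches (1,1)(W), (4,0)(W), all W → L
(4,3): only reaches (1,3)(W), (4,2)(W), all W → L
(4,5): only reaches (1,5)(W), (4,4)(W), all W → L
(4,7): only reaches (1,7)(W), (4,6)(W), all W → L
(4,9): only reaches (1,9)(W), (4,8)(W), all W → L
(5,1): only reaches (2,1)(W), (5,0)(W), all W → L
(5,3): only reaches (2,3)(W), (5,2)(W), all W → L
(5,5): only reaches (2,5)(W), (5,4)(W), all W → L
(5,7): only reaches (2,7)(W), (5,6)(W), all W → L
(5,9): only reaches (2,9)(W), (5,8)(W), all W → L
Every other cell has at least one move into one of the L cells above, so it is W.
L cells per row: a=0: 5, a=1: 5, a=2: 5, a=3: 5, a=4: 5, a=5: 5; total 30.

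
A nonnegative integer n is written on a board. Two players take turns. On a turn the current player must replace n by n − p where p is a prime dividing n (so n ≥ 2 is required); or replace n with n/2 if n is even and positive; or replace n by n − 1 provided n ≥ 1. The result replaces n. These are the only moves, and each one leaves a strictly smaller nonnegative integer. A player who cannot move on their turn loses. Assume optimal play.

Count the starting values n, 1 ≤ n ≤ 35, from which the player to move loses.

Use the standard recursion: the mover loses at a terminal position; elsewhere, the mover wins exactly when some move hands the opponent an L position.
n=0: no move → L
n=1: W (go to 0, an L position)
n=2: W (go to 0, an L position)
n=3: W (go to 0, an L position)
n=4: L (options 2(W), 3(W) are all W)
n=5: W (go to 0, an L position)
n=6: W (go to 4, an L position)
n=7: W (go to 0, an L position)
n=8: W (go to 4, an L position)
n=9: L (options 6(W), 8(W) are all W)
n=10: W (go to 9, an L position)
n=11: W (go to 0, an L position)
n=12: W (go to 9, an L position)
n=13: W (go to 0, an L position)
n=14: L (options 7(W), 12(W), 13(W) are all W)
n=15: W (go to 14, an L position)
n=16: W (go to 14, an L position)
n=17: W (go to 0, an L position)
n=18: W (go to 9, an L position)
n=19: W (go to 0, an L position)
n=20: L (options 10(W), 15(W), 18(W), 19(W) are all W)
n=21: W (go to 14, an L position)
n=22: W (go to 20, an L position)
n=23: W (go to 0, an L position)
n=24: L (options 12(W), 21(W), 22(W), 23(W) are all W)
n=25: W (go to 20, an L position)
n=26: W (go to 24, an L position)
n=27: W (go to 24, an L position)
n=28: W (go to 14, an L position)
n=29: W (go to 0, an L position)
n=30: L (options 15(W), 25(W), 27(W), 28(W), 29(W) are all W)
n=31: W (go to 0, an L position)
n=32: W (go to 30, an L position)
n=33: W (go to 30, an L position)
n=34: L (options 17(W), 32(W), 33(W) are all W)
n=35: W (go to 30, an L position)
L entries with 1 ≤ n ≤ 35 (n=0 is outside the asked range and is not counted): n = 4, 9, 14, 20, 24, 30, 34; that makes 7.

7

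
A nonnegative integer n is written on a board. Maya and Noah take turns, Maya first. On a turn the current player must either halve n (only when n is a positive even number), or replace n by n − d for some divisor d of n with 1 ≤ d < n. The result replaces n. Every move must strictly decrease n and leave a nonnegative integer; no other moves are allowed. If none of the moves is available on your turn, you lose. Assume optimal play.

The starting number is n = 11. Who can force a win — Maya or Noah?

Noah wins.

Use the standard recursion: the mover loses at a terminal position; elsewhere, the mover wins exactly when some move hands the opponent an L position.
n=0: no move → L
n=1: no move → L
n=2: reaches L-position 1 → W
n=3: only reaches 2(W), which is W → L
n=4: reaches L-position 3 → W
n=5: only reaches 4(W), which is W → L
n=6: reaches L-position 3 → W
n=7: only reaches 6(W), which is W → L
n=8: reaches L-position 7 → W
n=9: only reaches 6(W), 8(W), all W → L
n=10: reaches L-position 5 → W
n=11: only reaches 10(W), which is W → L
The starting position 11 is L: whatever Maya does, the opponent receives a W position.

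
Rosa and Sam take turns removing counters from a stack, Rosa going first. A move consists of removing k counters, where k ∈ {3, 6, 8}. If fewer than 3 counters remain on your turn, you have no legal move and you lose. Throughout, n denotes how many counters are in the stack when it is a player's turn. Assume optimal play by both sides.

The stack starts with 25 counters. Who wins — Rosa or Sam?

Classify positions by backward induction: terminal positions (no move available) are L. From any other position, the mover wins iff some move reaches an L.
n=0: no move → L
n=1: no move → L
n=2: no move → L
n=3: can move to 0, which is L ⇒ W
n=4: can move to 1, which is L ⇒ W
n=5: can move to 2, which is L ⇒ W
n=6: can move to 0, which is L ⇒ W
n=7: can move to 1, which is L ⇒ W
n=8: can move to 2, which is L ⇒ W
n=9: can move to 1, which is L ⇒ W
n=10: can move to 2, which is L ⇒ W
n=11: moves to 8(W), 5(W), 3(W); every one is W ⇒ L
n=12: moves to 9(W), 6(W), 4(W); every one is W ⇒ L
n=13: moves to 10(W), 7(W), 5(W); every one is W ⇒ L
n=14: can move to 11, which is L ⇒ W
n=15: can move to 12, which is L ⇒ W
n=16: can move to 13, which is L ⇒ W
n=17: can move to 11, which is L ⇒ W
n=18: can move to 12, which is L ⇒ W
n=19: can move to 13, which is L ⇒ W
n=20: can move to 12, which is L ⇒ W
n=21: can move to 13, which is L ⇒ W
n=22: moves to 19(W), 16(W), 14(W); every one is W ⇒ L
n=23: moves to 20(W), 17(W), 15(W); every one is W ⇒ L
n=24: moves to 21(W), 18(W), 16(W); every one is W ⇒ L
n=25: can move to 22, which is L ⇒ W
From 25 Rosa can remove 3, leaving 22, reaching an L position.

Rosa wins.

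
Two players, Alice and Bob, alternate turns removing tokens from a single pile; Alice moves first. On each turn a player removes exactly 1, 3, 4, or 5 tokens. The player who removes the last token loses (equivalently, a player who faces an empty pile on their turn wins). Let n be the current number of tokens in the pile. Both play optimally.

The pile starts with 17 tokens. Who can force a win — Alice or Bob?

Label each position W (a win for the player to move) or L (a loss). A position with no legal move is W; any other position is W exactly when some move reaches an L, and L when every move reaches a W.
n=0: no move; the opponent has just taken the last token and therefore loses → W
n=1: only reaches 0(W), which is W → L
n=2: reaches L-position 1 → W
n=3: only reaches 2(W), 0(W), all W → L
n=4: reaches L-position 3 → W
n=5: reaches L-position 1 → W
n=6: reaches L-position 3 → W
n=7: reaches L-position 3 → W
n=8: reaches L-position 3 → W
n=9: only reaches 8(W), 6(W), 5(W), 4(W), all W → L
n=10: reaches L-position 9 → W
n=11: only reaches 10(W), 8(W), 7(W), 6(W), all W → L
n=12: reaches L-position 11 → W
n=13: reaches L-position 9 → W
n=14: reaches L-position 11 → W
n=15: reaches L-position 11 → W
n=16: reaches L-position 11 → W
n=17: only reaches 16(W), 14(W), 13(W), 12(W), all W → L
Every move from 17 reaches a W position, so the mover loses.

Bob wins.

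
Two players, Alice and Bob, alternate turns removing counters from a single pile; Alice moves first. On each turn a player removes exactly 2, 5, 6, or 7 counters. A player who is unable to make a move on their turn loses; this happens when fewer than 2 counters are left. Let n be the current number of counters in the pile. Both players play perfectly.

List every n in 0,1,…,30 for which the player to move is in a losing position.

0, 1, 4, 12, 13, 16, 24, 25, 28

Build the W/L table. Terminal = L. A non-terminal position is W if it has a move to some L; otherwise it is L.
n=0: no move → L
n=1: no move → L
n=2: can move to 0, which is L ⇒ W
n=3: can move to 1, which is L ⇒ W
n=4: the only move is to 2(W), a W ⇒ L
n=5: can move to 0, which is L ⇒ W
n=6: can move to 4, which is L ⇒ W
n=7: can move to 1, which is L ⇒ W
n=8: can move to 1, which is L ⇒ W
n=9: can move to 4, which is L ⇒ W
n=10: can move to 4, which is L ⇒ W
n=11: can move to 4, which is L ⇒ W
n=12: moves to 10(W), 7(W), 6(W), 5(W); every one is W ⇒ L
n=13: moves to 11(W), 8(W), 7(W), 6(W); every one is W ⇒ L
n=14: can move to 12, which is L ⇒ W
n=15: can move to 13, which is L ⇒ W
n=16: moves to 14(W), 11(W), 10(W), 9(W); every one is W ⇒ L
n=17: can move to 12, which is L ⇒ W
n=18: can move to 16, which is L ⇒ W
n=19: can move to 13, which is L ⇒ W
n=20: can move to 13, which is L ⇒ W
n=21: can move to 16, which is L ⇒ W
n=22: can move to 16, which is L ⇒ W
n=23: can move to 16, which is L ⇒ W
n=24: moves to 22(W), 19(W), 18(W), 17(W); every one is W ⇒ L
n=25: moves to 23(W), 20(W), 19(W), 18(W); every one is W ⇒ L
n=26: can move to 24, which is L ⇒ W
n=27: can move to 25, which is L ⇒ W
n=28: moves to 26(W), 23(W), 22(W), 21(W); every one is W ⇒ L
n=29: can move to 24, which is L ⇒ W
n=30: can move to 28, which is L ⇒ W
Reading off the rows marked L gives the requested list; there are 9 such values of n.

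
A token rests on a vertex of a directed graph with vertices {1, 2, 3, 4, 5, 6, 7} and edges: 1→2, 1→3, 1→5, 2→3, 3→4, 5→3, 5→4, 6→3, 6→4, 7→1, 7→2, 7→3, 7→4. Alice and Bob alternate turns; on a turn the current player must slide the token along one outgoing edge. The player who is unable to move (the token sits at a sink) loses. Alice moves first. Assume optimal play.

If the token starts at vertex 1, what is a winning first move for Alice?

Compute win/loss labels from the base case upward. A position with no move is L. Any other position is W if it can reach an L in one move, else L.
Every edge goes from a vertex to one that appears earlier in the order 4, 3, 5, 6, 2, 1, 7, so processing vertices in that order labels each vertex after all of its successors.
4: no outgoing edge → L
3: can move to 4, which is L ⇒ W
5: can move to 4, which is L ⇒ W
6: can move to 4, which is L ⇒ W
2: the only move is to 3(W), a W ⇒ L
1: can move to 2, which is L ⇒ W
7: can move to 2, which is L ⇒ W
From 1, the L positions reachable in one move are: 2.

Move to 2.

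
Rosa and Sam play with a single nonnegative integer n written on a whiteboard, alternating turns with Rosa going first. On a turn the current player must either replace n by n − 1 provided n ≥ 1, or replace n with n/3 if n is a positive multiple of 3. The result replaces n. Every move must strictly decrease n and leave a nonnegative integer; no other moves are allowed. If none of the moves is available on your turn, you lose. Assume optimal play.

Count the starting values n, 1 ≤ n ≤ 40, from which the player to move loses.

19

Use the standard recursion: the mover loses at a terminal position; elsewhere, the mover wins exactly when some move hands the opponent an L position.
n=0: no move → L
n=1: reaches L-position 0 → W
n=2: only reaches 1(W), which is W → L
n=3: reaches L-position 2 → W
n=4: only reaches 3(W), which is W → L
n=5: reaches L-position 4 → W
n=6: reaches L-position 2 → W
n=7: only reaches 6(W), which is W → L
n=8: reaches L-position 7 → W
n=9: only reaches 3(W), 8(W), all W → L
n=10: reaches L-position 9 → W
n=11: only reaches 10(W), which is W → L
n=12: reaches L-position 4 → W
n=13: only reaches 12(W), which is W → L
n=14: reaches L-position 13 → W
n=15: only reaches 5(W), 14(W), all W → L
n=16: reaches L-position 15 → W
n=17: only reaches 16(W), which is W → L
n=18: reaches L-position 17 → W
n=19: only reaches 18(W), which is W → L
n=20: reaches L-position 19 → W
n=21: reaches L-position 7 → W
n=22: only reaches 21(W), which is W → L
n=23: reaches L-position 22 → W
n=24: only reaches 8(W), 23(W), all W → L
n=25: reaches L-position 24 → W
n=26: only reaches 25(W), which is W → L
n=27: reaches L-position 9 → W
n=28: only reaches 27(W), which is W → L
n=29: reaches L-position 28 → W
n=30: only reaches 10(W), 29(W), all W → L
n=31: reaches L-position 30 → W
n=32: only reaches 31(W), which is W → L
n=33: reaches L-position 11 → W
n=34: only reaches 33(W), which is W → L
n=35: reaches L-position 34 → W
n=36: only reaches 12(W), 35(W), all W → L
n=37: reaches L-position 36 → W
n=38: only reaches 37(W), which is W → L
n=39: reaches L-position 13 → W
n=40: only reaches 39(W), which is W → L
L entries with 1 ≤ n ≤ 40 (n=0 is outside the asked range and is not counted): n = 2, 4, 7, 9, 11, 13, 15, 17, 19, 22, 24, 26, 28, 30, 32, 34, 36, 38, 40; that makes 19.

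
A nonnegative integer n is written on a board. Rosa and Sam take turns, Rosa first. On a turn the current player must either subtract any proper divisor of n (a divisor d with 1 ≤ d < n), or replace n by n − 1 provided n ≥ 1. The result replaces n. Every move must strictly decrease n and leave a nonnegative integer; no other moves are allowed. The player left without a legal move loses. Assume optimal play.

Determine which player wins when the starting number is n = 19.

Sam wins.

Use the standard recursion: the mover loses at a terminal position; elsewhere, the mover wins exactly when some move hands the opponent an L position.
n=0: no move → L
n=1: can move to 0, which is L ⇒ W
n=2: the only move is to 1(W), a W ⇒ L
n=3: can move to 2, which is L ⇒ W
n=4: can move to 2, which is L ⇒ W
n=5: the only move is to 4(W), a W ⇒ L
n=6: can move to 5, which is L ⇒ W
n=7: the only move is to 6(W), a W ⇒ L
n=8: can move to 7, which is L ⇒ W
n=9: moves to 6(W), 8(W); every one is W ⇒ L
n=10: can move to 5, which is L ⇒ W
n=11: the only move is to 10(W), a W ⇒ L
n=12: can move to 9, which is L ⇒ W
n=13: the only move is to 12(W), a W ⇒ L
n=14: can move to 7, which is L ⇒ W
n=15: moves to 10(W), 12(W), 14(W); every one is W ⇒ L
n=16: can move to 15, which is L ⇒ W
n=17: the only move is to 16(W), a W ⇒ L
n=18: can move to 9, which is L ⇒ W
n=19: the only move is to 18(W), a W ⇒ L
Every move from 19 reaches a W position, so the mover loses.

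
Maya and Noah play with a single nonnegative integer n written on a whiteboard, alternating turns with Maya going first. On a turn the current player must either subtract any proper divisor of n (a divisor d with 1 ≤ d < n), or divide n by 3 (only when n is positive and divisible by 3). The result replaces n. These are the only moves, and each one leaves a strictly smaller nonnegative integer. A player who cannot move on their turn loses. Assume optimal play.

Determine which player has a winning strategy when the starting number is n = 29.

Positions with no move are L. A position that does have a move is losing for the player to move precisely when every available move leads to a winning position for the opponent. Fill in the labels:
n=0: no move → L
n=1: no move → L
n=2: W (go to 1, an L position)
n=3: W (go to 1, an L position)
n=4: L (options 2(W), 3(W) are all W)
n=5: W (go to 4, an L position)
n=6: W (go to 4, an L position)
n=7: L (sole option 6(W) is W)
n=8: W (go to 4, an L position)
n=9: L (options 3(W), 6(W), 8(W) are all W)
n=10: W (go to 9, an L position)
n=11: L (sole option 10(W) is W)
n=12: W (go to 4, an L position)
n=13: L (sole option 12(W) is W)
n=14: W (go to 7, an L position)
n=15: L (options 5(W), 10(W), 12(W), 14(W) are all W)
n=16: W (go to 15, an L position)
n=17: L (sole option 16(W) is W)
n=18: W (go to 9, an L position)
n=19: L (sole option 18(W) is W)
n=20: W (go to 15, an L position)
n=21: W (go to 7, an L position)
n=22: W (go to 11, an L position)
n=23: L (sole option 22(W) is W)
n=24: W (go to 23, an L position)
n=25: L (options 20(W), 24(W) are all W)
n=26: W (go to 13, an L position)
n=27: W (go to 9, an L position)
n=28: L (options 14(W), 21(W), 24(W), 26(W), 27(W) are all W)
n=29: W (go to 28, an L position)
The starting position 29 is W: Maya should move to 28, handing over an L position.

Maya wins.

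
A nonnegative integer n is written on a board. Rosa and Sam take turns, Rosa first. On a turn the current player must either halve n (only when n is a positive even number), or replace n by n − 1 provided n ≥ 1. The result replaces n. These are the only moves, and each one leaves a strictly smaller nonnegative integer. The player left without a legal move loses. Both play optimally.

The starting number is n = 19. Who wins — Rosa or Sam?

Label each position W (a win for the player to move) or L (a loss). A position with no legal move is L; any other position is W exactly when some move reaches an L, and L when every move reaches a W.
n=0: no move → L
n=1: can move to 0, which is L ⇒ W
n=2: the only move is to 1(W), a W ⇒ L
n=3: can move to 2, which is L ⇒ W
n=4: can move to 2, which is L ⇒ W
n=5: the only move is to 4(W), a W ⇒ L
n=6: can move to 5, which is L ⇒ W
n=7: the only move is to 6(W), a W ⇒ L
n=8: can move to 7, which is L ⇒ W
n=9: the only move is to 8(W), a W ⇒ L
n=10: can move to 5, which is L ⇒ W
n=11: the only move is to 10(W), a W ⇒ L
n=12: can move to 11, which is L ⇒ W
n=13: the only move is to 12(W), a W ⇒ L
n=14: can move to 7, which is L ⇒ W
n=15: the only move is to 14(W), a W ⇒ L
n=16: can move to 15, which is L ⇒ W
n=17: the only move is to 16(W), a W ⇒ L
n=18: can move to 9, which is L ⇒ W
n=19: the only move is to 18(W), a W ⇒ L
The starting position 19 is L: whatever Rosa does, the opponent receives a W position.

Sam wins.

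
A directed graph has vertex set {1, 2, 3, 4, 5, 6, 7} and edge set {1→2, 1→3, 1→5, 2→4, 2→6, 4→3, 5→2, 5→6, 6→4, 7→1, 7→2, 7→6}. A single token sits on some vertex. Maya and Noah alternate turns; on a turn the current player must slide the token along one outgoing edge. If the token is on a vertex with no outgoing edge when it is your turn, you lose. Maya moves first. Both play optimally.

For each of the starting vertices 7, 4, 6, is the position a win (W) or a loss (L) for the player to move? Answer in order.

Work bottom-up. With no move the player to move loses. Otherwise the position is W if at least one move leads to an L position for the opponent, and L if every move leads to a W.
Every edge goes from a vertex to one that appears earlier in the order 3, 4, 6, 2, 5, 1, 7, so processing vertices in that order labels each vertex after all of its successors.
3: no outgoing edge → L
4: W (go to 3, an L position)
6: L (sole option 4(W) is W)
2: W (go to 6, an L position)
5: W (go to 6, an L position)
1: W (go to 3, an L position)
7: W (go to 6, an L position)

7: W, 4: W, 6: L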